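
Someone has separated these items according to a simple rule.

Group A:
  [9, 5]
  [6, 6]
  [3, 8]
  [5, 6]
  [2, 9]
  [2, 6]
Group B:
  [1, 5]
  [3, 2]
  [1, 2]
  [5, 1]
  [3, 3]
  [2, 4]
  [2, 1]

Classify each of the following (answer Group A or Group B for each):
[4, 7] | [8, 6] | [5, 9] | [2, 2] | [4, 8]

The simplest hypothesis consistent with all the labels is: sum ≥ 8.
[4, 7]: 4+7 = 11, satisfies this → Group A. [8, 6]: 8+6 = 14, satisfies this → Group A. [5, 9]: 5+9 = 14, satisfies this → Group A. [2, 2]: 2+2 = 4, does not fit → Group B. [4, 8]: 4+8 = 12, satisfies this → Group A.

Group A, Group A, Group A, Group B, Group A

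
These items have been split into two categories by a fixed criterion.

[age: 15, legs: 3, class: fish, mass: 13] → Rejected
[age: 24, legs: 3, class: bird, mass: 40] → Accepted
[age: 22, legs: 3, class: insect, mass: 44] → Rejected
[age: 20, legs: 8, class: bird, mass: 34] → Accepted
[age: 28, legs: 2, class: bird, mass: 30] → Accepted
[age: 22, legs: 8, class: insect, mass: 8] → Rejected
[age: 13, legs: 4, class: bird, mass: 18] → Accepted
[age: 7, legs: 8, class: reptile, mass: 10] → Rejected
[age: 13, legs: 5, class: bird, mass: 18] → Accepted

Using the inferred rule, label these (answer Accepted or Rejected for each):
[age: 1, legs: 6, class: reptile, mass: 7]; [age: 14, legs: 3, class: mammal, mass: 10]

Rejected, Rejected

The distinguishing property — class is bird — holds for all the 'Accepted' cases and none of the 'Rejected' cases.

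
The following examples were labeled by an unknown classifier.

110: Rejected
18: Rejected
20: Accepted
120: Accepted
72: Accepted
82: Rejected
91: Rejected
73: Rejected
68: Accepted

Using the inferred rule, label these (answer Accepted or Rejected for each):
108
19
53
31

Accepted, Rejected, Rejected, Rejected

The rule appears to be: multiple of 4.
108: 108 = 4·27, checks out → Accepted. 19: 19 = 4·4 + 3, fails this test → Rejected. 53: 53 = 4·13 + 1, fails this test → Rejected. 31: 31 = 4·7 + 3, fails this test → Rejected.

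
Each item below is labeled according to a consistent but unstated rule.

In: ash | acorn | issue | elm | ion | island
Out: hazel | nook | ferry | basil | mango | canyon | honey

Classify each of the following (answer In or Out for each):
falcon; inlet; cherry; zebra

Out, In, Out, Out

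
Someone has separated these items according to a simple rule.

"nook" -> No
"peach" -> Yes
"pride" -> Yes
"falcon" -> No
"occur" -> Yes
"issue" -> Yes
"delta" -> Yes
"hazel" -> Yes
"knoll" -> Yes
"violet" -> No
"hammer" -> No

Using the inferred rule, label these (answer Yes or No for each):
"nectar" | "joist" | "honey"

Every 'Yes' example satisfies: odd length. None of the 'No' examples do.
"nectar" → length 6 → No. "joist" → length 5 → Yes. "honey" → length 5 → Yes.

No, Yes, Yes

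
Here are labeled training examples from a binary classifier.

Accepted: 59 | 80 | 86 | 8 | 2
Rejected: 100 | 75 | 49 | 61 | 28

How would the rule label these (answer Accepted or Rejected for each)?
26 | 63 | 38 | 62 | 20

Checking candidate rules against both groups, what survives is: ≡ 2 (mod 3).
Accepted: 26, since 26 mod 3 = 2. Rejected: 63, since 63 mod 3 = 0. Accepted: 38, since 38 mod 3 = 2. Accepted: 62, since 62 mod 3 = 2. Accepted: 20, since 20 mod 3 = 2.

Accepted, Rejected, Accepted, Accepted, Accepted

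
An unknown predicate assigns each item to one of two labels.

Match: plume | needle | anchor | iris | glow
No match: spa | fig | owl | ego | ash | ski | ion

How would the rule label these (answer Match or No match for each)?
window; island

A rule that fits every label: length ≥ 4 — true of each 'Match' example, false of each 'No match' one.

Match, Match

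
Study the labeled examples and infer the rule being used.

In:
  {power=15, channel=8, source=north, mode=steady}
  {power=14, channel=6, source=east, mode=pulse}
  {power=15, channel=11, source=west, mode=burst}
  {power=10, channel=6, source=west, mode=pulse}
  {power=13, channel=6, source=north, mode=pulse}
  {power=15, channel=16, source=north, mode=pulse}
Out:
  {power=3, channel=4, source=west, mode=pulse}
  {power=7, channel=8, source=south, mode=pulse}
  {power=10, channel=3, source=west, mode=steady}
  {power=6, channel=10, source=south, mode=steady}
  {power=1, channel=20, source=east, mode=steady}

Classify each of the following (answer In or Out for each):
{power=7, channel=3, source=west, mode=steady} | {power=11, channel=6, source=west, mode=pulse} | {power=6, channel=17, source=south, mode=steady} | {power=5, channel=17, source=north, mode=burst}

Out, In, Out, Out

Rule: channel ≥ 4 AND power ≥ 10. This holds for each 'In' example and fails for each 'Out' one.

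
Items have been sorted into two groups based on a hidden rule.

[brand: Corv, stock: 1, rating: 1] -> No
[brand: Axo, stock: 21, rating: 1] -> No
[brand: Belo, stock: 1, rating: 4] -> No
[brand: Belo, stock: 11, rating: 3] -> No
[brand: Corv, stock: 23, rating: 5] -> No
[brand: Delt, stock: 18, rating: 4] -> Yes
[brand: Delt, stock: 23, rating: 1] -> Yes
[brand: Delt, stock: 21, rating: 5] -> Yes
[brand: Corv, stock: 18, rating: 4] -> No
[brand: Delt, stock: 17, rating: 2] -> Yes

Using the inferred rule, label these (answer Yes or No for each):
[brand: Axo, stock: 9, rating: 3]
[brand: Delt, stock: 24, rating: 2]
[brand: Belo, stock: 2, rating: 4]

No, Yes, No

Checking candidate rules against both groups, what survives is: brand is Delt.
[brand: Axo, stock: 9, rating: 3] — brand is Axo, hence No.
[brand: Delt, stock: 24, rating: 2] — brand is Delt, hence Yes.
[brand: Belo, stock: 2, rating: 4] — brand is Belo, hence No.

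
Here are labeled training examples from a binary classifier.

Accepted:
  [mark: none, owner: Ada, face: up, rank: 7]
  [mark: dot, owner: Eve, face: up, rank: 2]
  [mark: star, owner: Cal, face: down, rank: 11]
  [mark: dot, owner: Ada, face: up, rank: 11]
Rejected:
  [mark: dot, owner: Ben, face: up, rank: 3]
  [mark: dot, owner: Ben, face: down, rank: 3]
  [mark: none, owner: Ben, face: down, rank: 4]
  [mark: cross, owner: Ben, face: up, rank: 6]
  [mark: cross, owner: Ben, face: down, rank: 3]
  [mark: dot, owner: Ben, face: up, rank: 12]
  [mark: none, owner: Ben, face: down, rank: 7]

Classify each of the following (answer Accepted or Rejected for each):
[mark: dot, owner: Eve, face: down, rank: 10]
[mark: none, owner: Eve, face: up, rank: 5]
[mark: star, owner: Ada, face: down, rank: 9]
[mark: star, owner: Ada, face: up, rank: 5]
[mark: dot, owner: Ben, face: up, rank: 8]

All 'Accepted' examples share one property — owner is not Ben — and every 'Rejected' example lacks it.

Accepted, Accepted, Accepted, Accepted, Rejected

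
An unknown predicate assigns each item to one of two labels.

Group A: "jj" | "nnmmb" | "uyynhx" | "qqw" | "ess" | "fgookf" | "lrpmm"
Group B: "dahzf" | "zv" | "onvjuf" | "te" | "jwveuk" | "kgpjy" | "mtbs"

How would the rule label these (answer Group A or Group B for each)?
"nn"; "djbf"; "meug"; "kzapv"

Group A, Group B, Group B, Group B

The pattern is that an item is 'Group A' exactly when: has a double letter.
"nn": Group A ('nn' doubled).
"djbf": Group B (no doubled letter).
"meug": Group B (no doubled letter).
"kzapv": Group B (no doubled letter).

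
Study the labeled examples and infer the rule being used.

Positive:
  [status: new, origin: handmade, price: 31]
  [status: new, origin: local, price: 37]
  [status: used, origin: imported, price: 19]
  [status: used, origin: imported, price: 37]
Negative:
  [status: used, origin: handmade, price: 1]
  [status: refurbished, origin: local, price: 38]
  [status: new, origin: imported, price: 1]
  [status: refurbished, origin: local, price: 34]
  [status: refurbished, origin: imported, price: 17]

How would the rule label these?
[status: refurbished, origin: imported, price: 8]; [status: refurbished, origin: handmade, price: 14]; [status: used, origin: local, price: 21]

The common property of the 'Positive' items is: price ≥ 19 AND price is odd. No 'Negative' item has it.
[status: refurbished, origin: imported, price: 8]: price = 8, does not fit → Negative.
[status: refurbished, origin: handmade, price: 14]: price = 14, does not fit → Negative.
[status: used, origin: local, price: 21]: price = 21, meets the rule → Positive.

Negative, Negative, Positive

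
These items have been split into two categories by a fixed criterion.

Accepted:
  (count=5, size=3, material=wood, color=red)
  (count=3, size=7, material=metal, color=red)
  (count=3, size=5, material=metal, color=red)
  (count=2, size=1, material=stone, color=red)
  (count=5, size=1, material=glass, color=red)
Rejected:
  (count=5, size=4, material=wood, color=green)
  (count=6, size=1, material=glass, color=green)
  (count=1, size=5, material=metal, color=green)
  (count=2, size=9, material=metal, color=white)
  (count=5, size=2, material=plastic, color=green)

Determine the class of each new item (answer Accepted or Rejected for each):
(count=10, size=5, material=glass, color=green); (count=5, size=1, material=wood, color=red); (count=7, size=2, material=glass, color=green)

All 'Accepted' examples share one property — color is red — and every 'Rejected' example lacks it.
(count=10, size=5, material=glass, color=green): color is green, fails this test → Rejected.
(count=5, size=1, material=wood, color=red): color is red, has this property → Accepted.
(count=7, size=2, material=glass, color=green): color is green, fails this test → Rejected.

Rejected, Accepted, Rejected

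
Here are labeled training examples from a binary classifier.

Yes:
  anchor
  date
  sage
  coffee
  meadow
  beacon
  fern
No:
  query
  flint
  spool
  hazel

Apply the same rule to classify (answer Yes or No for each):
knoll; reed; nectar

No, Yes, Yes

The classifier is using: even length.
knoll → length 5 → No. reed → length 4 → Yes. nectar → length 6 → Yes.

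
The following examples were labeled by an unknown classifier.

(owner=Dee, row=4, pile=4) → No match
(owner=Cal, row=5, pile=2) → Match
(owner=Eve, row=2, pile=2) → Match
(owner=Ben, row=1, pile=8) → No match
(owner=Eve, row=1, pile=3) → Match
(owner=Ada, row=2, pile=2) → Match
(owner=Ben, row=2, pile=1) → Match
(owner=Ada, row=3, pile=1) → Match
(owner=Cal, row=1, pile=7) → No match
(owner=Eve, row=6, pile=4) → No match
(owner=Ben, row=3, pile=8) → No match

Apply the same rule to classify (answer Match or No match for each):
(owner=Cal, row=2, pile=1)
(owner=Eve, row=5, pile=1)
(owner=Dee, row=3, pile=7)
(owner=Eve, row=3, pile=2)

Match, Match, No match, Match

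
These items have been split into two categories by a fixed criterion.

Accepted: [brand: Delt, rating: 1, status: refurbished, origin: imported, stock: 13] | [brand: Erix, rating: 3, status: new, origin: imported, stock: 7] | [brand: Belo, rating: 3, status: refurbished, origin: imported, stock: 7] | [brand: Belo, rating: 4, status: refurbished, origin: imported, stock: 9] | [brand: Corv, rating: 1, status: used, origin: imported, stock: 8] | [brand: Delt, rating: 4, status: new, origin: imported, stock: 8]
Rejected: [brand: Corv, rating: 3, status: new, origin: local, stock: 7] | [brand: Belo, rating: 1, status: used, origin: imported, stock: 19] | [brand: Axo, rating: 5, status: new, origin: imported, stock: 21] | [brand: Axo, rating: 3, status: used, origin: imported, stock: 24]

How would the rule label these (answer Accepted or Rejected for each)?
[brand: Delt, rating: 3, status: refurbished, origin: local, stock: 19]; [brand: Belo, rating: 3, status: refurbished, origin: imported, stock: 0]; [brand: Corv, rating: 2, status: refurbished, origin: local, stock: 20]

The rule appears to be: origin is imported AND stock ≤ 13.
[brand: Delt, rating: 3, status: refurbished, origin: local, stock: 19] → origin is local, stock = 19 → Rejected.
[brand: Belo, rating: 3, status: refurbished, origin: imported, stock: 0] → origin is imported, stock = 0 → Accepted.
[brand: Corv, rating: 2, status: refurbished, origin: local, stock: 20] → origin is local, stock = 20 → Rejected.

Rejected, Accepted, Rejected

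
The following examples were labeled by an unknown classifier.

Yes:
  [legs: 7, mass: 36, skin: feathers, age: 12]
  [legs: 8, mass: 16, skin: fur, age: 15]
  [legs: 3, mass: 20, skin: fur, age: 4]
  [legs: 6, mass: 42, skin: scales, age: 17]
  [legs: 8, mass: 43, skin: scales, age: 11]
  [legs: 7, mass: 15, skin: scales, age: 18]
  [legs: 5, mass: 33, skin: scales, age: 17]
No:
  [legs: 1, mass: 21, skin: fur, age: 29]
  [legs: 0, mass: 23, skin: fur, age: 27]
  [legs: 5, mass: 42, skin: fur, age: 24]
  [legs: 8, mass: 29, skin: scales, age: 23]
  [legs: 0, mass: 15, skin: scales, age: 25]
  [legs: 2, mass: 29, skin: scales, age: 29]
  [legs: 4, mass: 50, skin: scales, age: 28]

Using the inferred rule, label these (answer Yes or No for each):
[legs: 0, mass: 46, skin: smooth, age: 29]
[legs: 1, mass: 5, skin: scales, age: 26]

No, No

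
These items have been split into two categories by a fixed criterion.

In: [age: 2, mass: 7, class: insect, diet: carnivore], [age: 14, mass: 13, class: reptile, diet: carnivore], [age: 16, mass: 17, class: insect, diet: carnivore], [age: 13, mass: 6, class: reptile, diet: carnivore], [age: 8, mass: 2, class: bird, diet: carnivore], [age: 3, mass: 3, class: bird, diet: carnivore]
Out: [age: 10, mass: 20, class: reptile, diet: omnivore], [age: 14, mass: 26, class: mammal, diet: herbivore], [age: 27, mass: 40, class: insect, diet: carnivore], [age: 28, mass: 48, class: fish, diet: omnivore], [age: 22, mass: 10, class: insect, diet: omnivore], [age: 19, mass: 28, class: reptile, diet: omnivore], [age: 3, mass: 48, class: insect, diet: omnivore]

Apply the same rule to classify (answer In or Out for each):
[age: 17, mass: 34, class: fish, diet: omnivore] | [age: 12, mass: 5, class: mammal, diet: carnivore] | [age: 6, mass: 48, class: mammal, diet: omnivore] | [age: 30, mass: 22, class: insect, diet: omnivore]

The distinguishing property — diet is carnivore AND age ≤ 16 — holds for all the 'In' cases and none of the 'Out' cases.
Out: [age: 17, mass: 34, class: fish, diet: omnivore], since diet is omnivore, age = 17.
In: [age: 12, mass: 5, class: mammal, diet: carnivore], since diet is carnivore, age = 12.
Out: [age: 6, mass: 48, class: mammal, diet: omnivore], since diet is omnivore, age = 6.
Out: [age: 30, mass: 22, class: insect, diet: omnivore], since diet is omnivore, age = 30.

Out, In, Out, Out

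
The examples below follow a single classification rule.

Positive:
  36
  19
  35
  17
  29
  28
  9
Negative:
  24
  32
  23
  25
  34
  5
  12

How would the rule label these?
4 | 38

All 'Positive' examples share one property — digit sum ≥ 8 — and every 'Negative' example lacks it.
4 — digit sum 4, hence Negative. 38 — digit sum 3+8 = 11, hence Positive.

Negative, Positive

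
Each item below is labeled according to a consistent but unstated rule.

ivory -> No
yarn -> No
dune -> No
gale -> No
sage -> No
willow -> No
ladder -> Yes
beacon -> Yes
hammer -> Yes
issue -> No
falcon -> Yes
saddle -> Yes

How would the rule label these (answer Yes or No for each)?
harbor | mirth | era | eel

Yes, No, No, No

The rule appears to be: length 6 AND contains 'a'.
harbor — length 6, has 'a', hence Yes.
mirth — length 5, no 'a', hence No.
era — length 3, has 'a', hence No.
eel — length 3, no 'a', hence No.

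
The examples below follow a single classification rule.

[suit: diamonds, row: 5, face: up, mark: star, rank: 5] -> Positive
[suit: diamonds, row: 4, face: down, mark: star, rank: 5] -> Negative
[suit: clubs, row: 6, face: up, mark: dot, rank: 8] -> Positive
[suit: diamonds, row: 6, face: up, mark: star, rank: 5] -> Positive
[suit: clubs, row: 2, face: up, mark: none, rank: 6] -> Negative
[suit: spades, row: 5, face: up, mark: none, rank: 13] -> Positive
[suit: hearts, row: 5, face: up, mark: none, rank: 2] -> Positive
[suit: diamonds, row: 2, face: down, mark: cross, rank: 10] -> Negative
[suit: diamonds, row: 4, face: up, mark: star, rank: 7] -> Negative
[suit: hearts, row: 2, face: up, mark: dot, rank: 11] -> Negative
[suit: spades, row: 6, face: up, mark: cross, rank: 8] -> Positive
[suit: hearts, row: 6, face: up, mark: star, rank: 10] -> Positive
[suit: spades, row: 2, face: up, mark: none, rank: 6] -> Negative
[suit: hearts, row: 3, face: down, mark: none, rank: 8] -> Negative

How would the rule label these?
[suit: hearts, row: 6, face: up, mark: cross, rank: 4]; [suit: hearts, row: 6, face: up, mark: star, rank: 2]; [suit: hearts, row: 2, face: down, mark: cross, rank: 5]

'Positive' ⟺ row ≥ 5.

Positive, Positive, Negative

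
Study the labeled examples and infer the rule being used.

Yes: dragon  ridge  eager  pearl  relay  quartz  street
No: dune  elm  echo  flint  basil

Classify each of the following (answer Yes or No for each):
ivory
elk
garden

Yes, No, Yes

The simplest hypothesis consistent with all the labels is: contains 'r'.
Yes: ivory, since has 'r'.
No: elk, since no 'r'.
Yes: garden, since has 'r'.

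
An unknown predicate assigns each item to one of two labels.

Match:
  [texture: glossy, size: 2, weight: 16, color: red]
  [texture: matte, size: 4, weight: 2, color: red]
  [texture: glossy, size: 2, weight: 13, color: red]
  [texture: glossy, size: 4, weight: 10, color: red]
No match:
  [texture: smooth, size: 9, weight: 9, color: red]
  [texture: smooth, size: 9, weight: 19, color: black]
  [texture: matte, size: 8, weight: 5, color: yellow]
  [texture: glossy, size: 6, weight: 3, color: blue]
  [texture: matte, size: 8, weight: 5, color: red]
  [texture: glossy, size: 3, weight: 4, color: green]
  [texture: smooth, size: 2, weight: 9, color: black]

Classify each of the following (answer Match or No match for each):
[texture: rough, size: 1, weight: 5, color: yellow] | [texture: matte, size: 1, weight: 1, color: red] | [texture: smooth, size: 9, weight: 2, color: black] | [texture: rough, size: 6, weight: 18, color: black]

No match, Match, No match, No match

Every 'Match' example satisfies: color is red AND size ≤ 4. None of the 'No match' examples do.
[texture: rough, size: 1, weight: 5, color: yellow]: No match (color is yellow, size = 1). [texture: matte, size: 1, weight: 1, color: red]: Match (color is red, size = 1). [texture: smooth, size: 9, weight: 2, color: black]: No match (color is black, size = 9). [texture: rough, size: 6, weight: 18, color: black]: No match (color is black, size = 6).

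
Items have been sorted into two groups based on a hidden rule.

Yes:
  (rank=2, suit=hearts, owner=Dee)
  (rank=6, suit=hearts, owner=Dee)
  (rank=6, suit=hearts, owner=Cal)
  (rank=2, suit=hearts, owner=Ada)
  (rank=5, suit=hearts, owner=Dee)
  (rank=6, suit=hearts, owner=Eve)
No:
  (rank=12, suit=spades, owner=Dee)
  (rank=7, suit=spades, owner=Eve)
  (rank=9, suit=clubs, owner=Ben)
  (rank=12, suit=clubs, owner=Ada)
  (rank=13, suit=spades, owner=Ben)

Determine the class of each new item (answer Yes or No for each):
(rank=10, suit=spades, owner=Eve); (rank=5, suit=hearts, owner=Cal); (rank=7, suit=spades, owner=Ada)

All 'Yes' examples share one property — suit is hearts — and every 'No' example lacks it.

No, Yes, No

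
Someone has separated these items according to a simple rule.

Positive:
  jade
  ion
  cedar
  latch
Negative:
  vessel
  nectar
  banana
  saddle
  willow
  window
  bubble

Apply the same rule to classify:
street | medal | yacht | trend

Negative, Positive, Positive, Positive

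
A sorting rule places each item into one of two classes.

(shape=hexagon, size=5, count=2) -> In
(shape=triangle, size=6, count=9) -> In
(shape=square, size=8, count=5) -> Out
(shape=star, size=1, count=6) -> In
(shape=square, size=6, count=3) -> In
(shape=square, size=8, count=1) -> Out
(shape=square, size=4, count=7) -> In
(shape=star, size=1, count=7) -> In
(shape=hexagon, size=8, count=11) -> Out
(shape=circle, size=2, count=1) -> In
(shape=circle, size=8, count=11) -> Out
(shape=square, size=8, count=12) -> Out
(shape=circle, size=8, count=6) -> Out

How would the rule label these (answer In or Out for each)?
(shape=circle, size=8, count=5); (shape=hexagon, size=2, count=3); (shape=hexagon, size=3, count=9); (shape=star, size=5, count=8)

The common property of the 'In' items is: size ≤ 6. No 'Out' item has it.
(shape=circle, size=8, count=5) → size = 8 → Out. (shape=hexagon, size=2, count=3) → size = 2 → In. (shape=hexagon, size=3, count=9) → size = 3 → In. (shape=star, size=5, count=8) → size = 5 → In.

Out, In, In, In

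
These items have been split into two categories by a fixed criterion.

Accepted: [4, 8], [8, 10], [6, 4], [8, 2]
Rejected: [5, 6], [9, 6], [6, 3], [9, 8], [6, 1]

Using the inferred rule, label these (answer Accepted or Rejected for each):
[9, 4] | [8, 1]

Rejected, Rejected

Rule: sum is even. This holds for each 'Accepted' example and fails for each 'Rejected' one.
[9, 4]: 9+4 = 13 — does not pass, so Rejected. [8, 1]: 8+1 = 9 — does not pass, so Rejected.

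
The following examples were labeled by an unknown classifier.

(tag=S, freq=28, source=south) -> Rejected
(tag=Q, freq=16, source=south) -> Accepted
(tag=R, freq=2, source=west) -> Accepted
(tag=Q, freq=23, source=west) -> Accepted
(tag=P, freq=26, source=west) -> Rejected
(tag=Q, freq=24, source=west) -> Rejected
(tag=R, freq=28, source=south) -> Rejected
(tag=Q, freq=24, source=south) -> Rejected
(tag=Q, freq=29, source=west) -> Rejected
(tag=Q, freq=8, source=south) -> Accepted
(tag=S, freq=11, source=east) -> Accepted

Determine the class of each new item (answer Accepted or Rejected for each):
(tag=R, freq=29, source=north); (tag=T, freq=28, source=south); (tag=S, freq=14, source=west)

Rejected, Rejected, Accepted

The pattern is that an item is 'Accepted' exactly when: freq ≤ 23.
(tag=R, freq=29, source=north) → freq = 29 → Rejected.
(tag=T, freq=28, source=south) → freq = 28 → Rejected.
(tag=S, freq=14, source=west) → freq = 14 → Accepted.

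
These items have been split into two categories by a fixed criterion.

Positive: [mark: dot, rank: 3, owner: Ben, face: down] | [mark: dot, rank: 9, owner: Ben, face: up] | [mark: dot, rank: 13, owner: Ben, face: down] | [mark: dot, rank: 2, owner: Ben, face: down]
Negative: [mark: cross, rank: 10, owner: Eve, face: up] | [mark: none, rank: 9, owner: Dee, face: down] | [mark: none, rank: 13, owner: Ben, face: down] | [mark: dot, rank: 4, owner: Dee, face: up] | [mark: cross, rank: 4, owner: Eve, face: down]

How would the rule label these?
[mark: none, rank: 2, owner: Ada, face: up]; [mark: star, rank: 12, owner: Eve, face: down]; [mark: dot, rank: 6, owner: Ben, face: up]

The simplest hypothesis consistent with all the labels is: owner is Ben AND mark is dot.
[mark: none, rank: 2, owner: Ada, face: up]: Negative (owner is Ada, mark is none).
[mark: star, rank: 12, owner: Eve, face: down]: Negative (owner is Eve, mark is star).
[mark: dot, rank: 6, owner: Ben, face: up]: Positive (owner is Ben, mark is dot).

Negative, Negative, Positive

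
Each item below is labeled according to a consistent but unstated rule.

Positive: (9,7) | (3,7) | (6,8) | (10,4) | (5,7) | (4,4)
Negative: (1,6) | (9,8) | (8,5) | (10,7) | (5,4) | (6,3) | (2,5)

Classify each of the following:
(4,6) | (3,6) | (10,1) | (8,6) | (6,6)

The rule appears to be: sum is even.
(4,6) → 4+6 = 10 → Positive.
(3,6) → 3+6 = 9 → Negative.
(10,1) → 10+1 = 11 → Negative.
(8,6) → 8+6 = 14 → Positive.
(6,6) → 6+6 = 12 → Positive.

Positive, Negative, Negative, Positive, Positive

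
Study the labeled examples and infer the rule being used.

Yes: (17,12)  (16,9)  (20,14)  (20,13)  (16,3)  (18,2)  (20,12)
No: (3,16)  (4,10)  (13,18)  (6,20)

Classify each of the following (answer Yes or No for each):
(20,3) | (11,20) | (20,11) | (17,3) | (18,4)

The common property of the 'Yes' items is: first > second. No 'No' item has it.
(20,3): 20 > 3, qualifies → Yes. (11,20): 11 < 20, lacks this property → No. (20,11): 20 > 11, qualifies → Yes. (17,3): 17 > 3, qualifies → Yes. (18,4): 18 > 4, qualifies → Yes.

Yes, No, Yes, Yes, Yes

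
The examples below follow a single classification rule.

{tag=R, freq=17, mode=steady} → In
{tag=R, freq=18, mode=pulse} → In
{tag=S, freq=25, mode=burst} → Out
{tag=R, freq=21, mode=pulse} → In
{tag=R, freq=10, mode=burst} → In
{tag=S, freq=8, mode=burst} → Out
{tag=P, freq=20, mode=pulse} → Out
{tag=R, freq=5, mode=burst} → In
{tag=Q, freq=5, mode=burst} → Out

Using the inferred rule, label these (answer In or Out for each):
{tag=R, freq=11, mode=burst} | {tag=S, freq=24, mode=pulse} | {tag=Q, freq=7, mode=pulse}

In, Out, Out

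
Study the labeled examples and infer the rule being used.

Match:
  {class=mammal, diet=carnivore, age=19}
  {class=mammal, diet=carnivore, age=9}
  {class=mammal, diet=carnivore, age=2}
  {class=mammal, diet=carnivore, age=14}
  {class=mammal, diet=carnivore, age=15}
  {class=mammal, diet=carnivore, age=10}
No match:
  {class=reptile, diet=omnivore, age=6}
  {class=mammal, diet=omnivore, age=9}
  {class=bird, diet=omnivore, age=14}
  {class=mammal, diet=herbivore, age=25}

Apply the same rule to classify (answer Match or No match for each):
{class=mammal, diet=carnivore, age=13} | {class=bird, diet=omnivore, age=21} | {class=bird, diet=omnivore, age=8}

Match, No match, No match

One predicate separates the groups cleanly: diet is carnivore.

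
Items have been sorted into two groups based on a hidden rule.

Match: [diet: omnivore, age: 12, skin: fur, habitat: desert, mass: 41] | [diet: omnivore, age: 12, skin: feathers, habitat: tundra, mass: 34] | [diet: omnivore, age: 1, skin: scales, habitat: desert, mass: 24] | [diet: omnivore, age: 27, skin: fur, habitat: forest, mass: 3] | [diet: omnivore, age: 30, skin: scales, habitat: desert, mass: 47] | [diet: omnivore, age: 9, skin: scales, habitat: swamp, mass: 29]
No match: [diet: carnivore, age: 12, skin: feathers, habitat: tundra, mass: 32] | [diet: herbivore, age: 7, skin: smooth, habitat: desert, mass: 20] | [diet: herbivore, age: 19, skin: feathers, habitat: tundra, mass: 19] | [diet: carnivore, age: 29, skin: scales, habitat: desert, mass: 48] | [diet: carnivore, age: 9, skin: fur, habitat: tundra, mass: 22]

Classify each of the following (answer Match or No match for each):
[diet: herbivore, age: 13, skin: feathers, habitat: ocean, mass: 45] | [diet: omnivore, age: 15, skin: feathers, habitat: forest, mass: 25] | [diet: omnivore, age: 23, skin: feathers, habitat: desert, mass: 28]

No match, Match, Match

Checking candidate rules against both groups, what survives is: diet is omnivore.
[diet: herbivore, age: 13, skin: feathers, habitat: ocean, mass: 45]: No match (diet is herbivore).
[diet: omnivore, age: 15, skin: feathers, habitat: forest, mass: 25]: Match (diet is omnivore).
[diet: omnivore, age: 23, skin: feathers, habitat: desert, mass: 28]: Match (diet is omnivore).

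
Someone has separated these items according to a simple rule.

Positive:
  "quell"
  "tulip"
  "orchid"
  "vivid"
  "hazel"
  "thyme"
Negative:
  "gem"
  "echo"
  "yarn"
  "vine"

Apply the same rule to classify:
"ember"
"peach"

The distinguishing property — length ≥ 5 — holds for all the 'Positive' cases and none of the 'Negative' cases.
"ember": Positive (length 5). "peach": Positive (length 5).

Positive, Positive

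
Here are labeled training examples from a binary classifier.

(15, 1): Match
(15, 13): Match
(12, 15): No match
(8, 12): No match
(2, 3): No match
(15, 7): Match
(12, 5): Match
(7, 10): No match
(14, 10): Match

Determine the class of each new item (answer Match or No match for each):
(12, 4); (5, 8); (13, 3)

Match, No match, Match

The common property of the 'Match' items is: first > second. No 'No match' item has it.
(12, 4) — 12 > 4, hence Match. (5, 8) — 5 < 8, hence No match. (13, 3) — 13 > 3, hence Match.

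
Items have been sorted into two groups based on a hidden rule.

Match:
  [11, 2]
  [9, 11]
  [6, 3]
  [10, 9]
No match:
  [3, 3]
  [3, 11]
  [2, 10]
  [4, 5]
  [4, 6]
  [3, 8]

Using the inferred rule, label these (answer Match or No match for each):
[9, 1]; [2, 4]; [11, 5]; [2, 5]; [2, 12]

Match, No match, Match, No match, No match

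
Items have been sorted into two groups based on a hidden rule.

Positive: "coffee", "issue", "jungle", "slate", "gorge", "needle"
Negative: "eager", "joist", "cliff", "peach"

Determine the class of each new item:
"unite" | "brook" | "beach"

Positive, Negative, Negative

The distinguishing property — ends with 'e' — holds for all the 'Positive' cases and none of the 'Negative' cases.
"unite": Positive (ends with 'e').
"brook": Negative (ends with 'k').
"beach": Negative (ends with 'h').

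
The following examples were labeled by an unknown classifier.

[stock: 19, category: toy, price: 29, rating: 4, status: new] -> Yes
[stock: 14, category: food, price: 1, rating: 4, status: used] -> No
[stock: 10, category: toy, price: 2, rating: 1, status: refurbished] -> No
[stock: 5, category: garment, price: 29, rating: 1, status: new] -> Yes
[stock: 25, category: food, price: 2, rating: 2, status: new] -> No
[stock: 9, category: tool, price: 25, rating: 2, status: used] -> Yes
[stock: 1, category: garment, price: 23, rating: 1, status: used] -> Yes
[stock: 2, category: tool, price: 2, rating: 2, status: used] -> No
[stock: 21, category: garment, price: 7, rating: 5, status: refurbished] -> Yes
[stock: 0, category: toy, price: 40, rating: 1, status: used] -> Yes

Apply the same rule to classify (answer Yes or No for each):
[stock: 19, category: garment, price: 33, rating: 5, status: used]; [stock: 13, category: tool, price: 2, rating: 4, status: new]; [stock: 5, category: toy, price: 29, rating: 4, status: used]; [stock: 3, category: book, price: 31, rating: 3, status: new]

Yes, No, Yes, Yes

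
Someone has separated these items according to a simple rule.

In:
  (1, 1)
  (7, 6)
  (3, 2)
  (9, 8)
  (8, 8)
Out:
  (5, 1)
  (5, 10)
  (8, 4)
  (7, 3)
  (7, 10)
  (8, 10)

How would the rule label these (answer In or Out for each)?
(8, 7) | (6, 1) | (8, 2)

In, Out, Out

The common property of the 'In' items is: |first − second| ≤ 1. No 'Out' item has it.
(8, 7) — |8−7| = 1, hence In.
(6, 1) — |6−1| = 5, hence Out.
(8, 2) — |8−2| = 6, hence Out.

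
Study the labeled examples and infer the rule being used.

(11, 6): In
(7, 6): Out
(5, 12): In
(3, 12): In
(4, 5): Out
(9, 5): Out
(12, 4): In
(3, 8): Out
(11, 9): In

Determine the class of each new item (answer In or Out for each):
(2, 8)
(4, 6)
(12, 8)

Out, Out, In

The classifier is using: sum ≥ 15.
(2, 8): Out (2+8 = 10). (4, 6): Out (4+6 = 10). (12, 8): In (12+8 = 20).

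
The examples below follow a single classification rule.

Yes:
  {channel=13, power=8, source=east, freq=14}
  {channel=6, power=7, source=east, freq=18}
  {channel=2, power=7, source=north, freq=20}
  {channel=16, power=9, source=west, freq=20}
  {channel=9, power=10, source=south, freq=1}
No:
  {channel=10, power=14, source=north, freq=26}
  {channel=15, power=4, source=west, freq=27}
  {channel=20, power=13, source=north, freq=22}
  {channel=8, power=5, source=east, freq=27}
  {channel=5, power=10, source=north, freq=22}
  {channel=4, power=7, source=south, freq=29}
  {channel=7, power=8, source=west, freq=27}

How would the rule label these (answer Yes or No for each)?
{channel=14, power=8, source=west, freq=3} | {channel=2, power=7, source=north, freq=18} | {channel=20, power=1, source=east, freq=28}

Yes, Yes, No

The rule appears to be: freq ≤ 20.
{channel=14, power=8, source=west, freq=3}: freq = 3, passes → Yes. {channel=2, power=7, source=north, freq=18}: freq = 18, passes → Yes. {channel=20, power=1, source=east, freq=28}: freq = 28, doesn't qualify → No.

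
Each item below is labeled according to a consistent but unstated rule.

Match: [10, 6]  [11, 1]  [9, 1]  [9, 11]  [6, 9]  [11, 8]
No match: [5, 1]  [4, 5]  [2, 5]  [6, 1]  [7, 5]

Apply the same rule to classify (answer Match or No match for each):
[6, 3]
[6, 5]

No match, No match

A rule that fits every label: max ≥ 8 — true of each 'Match' example, false of each 'No match' one.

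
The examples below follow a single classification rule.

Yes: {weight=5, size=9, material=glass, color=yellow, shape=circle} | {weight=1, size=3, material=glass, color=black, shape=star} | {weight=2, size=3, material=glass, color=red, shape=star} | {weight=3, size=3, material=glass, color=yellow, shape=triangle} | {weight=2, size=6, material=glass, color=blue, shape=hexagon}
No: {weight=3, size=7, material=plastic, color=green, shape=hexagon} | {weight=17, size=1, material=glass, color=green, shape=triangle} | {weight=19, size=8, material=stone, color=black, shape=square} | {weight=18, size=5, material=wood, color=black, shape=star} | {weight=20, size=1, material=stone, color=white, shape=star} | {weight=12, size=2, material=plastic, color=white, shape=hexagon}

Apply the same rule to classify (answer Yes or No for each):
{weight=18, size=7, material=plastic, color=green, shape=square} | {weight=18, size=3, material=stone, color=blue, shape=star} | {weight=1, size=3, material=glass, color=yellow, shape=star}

The classifier is using: material is glass AND size ≥ 2.
No: {weight=18, size=7, material=plastic, color=green, shape=square}, since material is plastic, size = 7.
No: {weight=18, size=3, material=stone, color=blue, shape=star}, since material is stone, size = 3.
Yes: {weight=1, size=3, material=glass, color=yellow, shape=star}, since material is glass, size = 3.

No, No, Yes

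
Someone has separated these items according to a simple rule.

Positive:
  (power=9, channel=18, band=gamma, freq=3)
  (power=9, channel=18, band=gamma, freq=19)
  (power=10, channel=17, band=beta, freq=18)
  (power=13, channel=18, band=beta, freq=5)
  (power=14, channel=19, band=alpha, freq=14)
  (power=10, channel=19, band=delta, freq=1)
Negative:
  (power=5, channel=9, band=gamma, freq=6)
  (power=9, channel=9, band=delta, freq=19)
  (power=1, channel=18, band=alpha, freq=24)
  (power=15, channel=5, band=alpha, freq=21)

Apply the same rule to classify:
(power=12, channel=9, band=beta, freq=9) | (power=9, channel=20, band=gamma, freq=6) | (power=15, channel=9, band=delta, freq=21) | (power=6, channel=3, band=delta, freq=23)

The classifier is using: freq ≤ 19 AND channel ≥ 17.

Negative, Positive, Negative, Negative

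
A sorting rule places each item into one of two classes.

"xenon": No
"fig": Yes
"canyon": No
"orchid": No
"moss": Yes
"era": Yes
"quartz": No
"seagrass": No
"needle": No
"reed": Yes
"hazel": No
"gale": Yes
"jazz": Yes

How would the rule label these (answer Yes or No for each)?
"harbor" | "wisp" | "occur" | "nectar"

No, Yes, No, No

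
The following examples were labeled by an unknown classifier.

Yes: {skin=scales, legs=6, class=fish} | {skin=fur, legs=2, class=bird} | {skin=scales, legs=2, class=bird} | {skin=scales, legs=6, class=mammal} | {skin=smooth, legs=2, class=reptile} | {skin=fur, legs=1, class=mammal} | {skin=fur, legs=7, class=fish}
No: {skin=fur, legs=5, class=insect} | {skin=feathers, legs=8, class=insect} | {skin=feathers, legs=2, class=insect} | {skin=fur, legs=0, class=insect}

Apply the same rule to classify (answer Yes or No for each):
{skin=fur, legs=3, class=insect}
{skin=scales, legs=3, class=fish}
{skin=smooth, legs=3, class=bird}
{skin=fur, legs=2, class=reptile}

Looking at the examples, the only property every 'Yes' case has and every 'No' case lacks is: class is not insect.
{skin=fur, legs=3, class=insect} — class is insect, hence No.
{skin=scales, legs=3, class=fish} — class is fish, hence Yes.
{skin=smooth, legs=3, class=bird} — class is bird, hence Yes.
{skin=fur, legs=2, class=reptile} — class is reptile, hence Yes.

No, Yes, Yes, Yes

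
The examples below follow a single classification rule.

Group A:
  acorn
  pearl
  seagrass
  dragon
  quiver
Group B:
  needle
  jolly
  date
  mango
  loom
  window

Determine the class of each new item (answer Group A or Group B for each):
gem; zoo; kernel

Group B, Group B, Group A

Comparing the two groups points to one rule — contains 'r'.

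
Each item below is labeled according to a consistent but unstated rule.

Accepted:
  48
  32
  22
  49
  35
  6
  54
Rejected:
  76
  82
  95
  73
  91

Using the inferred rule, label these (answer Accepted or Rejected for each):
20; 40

'Accepted' ⟺ at most 54.

Accepted, Accepted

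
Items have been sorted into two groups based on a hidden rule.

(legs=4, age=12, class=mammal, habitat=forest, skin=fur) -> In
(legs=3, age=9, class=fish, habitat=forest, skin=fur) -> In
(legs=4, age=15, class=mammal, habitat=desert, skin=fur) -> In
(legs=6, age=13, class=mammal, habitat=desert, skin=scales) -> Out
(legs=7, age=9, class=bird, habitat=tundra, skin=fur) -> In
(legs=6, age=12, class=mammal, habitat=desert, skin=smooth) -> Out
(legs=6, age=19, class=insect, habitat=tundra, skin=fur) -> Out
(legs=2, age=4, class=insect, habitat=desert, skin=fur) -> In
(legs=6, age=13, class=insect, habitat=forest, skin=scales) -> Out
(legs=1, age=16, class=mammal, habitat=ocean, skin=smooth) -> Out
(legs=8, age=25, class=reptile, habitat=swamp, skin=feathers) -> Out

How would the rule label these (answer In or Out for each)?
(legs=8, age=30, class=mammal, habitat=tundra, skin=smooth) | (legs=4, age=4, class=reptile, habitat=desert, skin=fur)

Out, In

The common property of the 'In' items is: skin is fur AND age ≤ 15. No 'Out' item has it.
(legs=8, age=30, class=mammal, habitat=tundra, skin=smooth): Out (skin is smooth, age = 30). (legs=4, age=4, class=reptile, habitat=desert, skin=fur): In (skin is fur, age = 4).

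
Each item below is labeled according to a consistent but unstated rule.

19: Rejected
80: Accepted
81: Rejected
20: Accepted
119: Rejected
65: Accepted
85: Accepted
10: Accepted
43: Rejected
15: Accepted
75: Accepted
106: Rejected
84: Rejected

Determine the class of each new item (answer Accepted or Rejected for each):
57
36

The pattern is that an item is 'Accepted' exactly when: multiple of 5.
57 — 57 = 5·11 + 2, hence Rejected. 36 — 36 = 5·7 + 1, hence Rejected.

Rejected, Rejected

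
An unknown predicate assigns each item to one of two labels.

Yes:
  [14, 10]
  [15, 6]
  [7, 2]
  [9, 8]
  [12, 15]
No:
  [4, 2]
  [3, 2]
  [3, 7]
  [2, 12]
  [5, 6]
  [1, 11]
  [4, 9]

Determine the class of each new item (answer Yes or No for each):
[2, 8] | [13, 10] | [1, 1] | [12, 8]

No, Yes, No, Yes

The distinguishing property — first ≥ 6 — holds for all the 'Yes' cases and none of the 'No' cases.
[2, 8]: first 2, does not satisfy this → No.
[13, 10]: first 13, matches → Yes.
[1, 1]: first 1, does not satisfy this → No.
[12, 8]: first 12, matches → Yes.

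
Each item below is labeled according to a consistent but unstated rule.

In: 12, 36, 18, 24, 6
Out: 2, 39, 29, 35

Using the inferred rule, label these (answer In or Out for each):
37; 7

Out, Out

The classifier is using: multiple of 6.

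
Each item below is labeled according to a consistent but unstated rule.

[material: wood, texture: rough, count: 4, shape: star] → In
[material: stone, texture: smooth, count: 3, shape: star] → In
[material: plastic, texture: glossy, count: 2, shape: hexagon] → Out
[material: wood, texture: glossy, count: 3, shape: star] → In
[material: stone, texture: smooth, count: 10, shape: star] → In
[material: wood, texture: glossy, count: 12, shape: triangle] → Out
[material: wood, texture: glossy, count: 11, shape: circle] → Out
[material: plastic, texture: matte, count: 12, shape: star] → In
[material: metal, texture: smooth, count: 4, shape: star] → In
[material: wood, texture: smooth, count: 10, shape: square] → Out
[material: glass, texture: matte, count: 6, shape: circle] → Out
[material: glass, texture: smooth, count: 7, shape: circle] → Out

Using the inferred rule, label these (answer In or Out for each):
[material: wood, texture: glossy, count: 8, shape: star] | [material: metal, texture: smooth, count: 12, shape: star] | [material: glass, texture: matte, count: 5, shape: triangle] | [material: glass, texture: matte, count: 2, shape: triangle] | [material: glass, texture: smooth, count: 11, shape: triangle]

In, In, Out, Out, Out

The classifier is using: shape is star.
[material: wood, texture: glossy, count: 8, shape: star] → shape is star → In.
[material: metal, texture: smooth, count: 12, shape: star] → shape is star → In.
[material: glass, texture: matte, count: 5, shape: triangle] → shape is triangle → Out.
[material: glass, texture: matte, count: 2, shape: triangle] → shape is triangle → Out.
[material: glass, texture: smooth, count: 11, shape: triangle] → shape is triangle → Out.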